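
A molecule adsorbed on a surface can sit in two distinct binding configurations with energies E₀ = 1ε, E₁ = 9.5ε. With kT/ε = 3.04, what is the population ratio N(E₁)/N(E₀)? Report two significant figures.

0.061

n₁/n₀ = exp[−(E₁−E₀)/kT] = exp(−(8.5ε)/(3.04ε)) = exp(-2.796) = 0.061.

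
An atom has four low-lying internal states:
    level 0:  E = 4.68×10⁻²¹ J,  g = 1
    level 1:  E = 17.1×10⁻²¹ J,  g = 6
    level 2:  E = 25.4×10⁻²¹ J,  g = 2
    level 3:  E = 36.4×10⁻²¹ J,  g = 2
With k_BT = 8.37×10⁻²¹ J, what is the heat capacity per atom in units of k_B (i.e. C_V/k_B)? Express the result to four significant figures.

Eᵢ/kT = 0.559140, 2.04301, 3.03465, 4.34886.
Z = Σ gᵢe^(−Eᵢ/kT) = 1·e^(−0.559140) + 6·e^(−2.04301) + 2·e^(−3.03465) + 2·e^(−4.34886) = 0.571701 + 0.777827 + 0.0961830 + 0.0258431 = 1.47155.
⟨E⟩ = 13.1563, ⟨E²⟩ = 228.508.
C_V/k_B = (⟨E²⟩ − ⟨E⟩²)/(kT)² = (228.508 − 173.088)/70.0569 = 0.7911.

0.7911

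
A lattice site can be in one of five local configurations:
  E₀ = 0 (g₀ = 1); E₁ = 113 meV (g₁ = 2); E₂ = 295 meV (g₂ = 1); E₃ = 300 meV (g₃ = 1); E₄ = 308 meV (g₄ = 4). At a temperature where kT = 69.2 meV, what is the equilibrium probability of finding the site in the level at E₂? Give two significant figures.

Eᵢ/kT = 0, 1.633, 4.263, 4.335, 4.451.
Z = Σ gᵢe^(−Eᵢ/kT) = 1·e^(−0) + 2·e^(−1.633) + 1·e^(−4.263) + 1·e^(−4.335) + 4·e^(−4.451) = 1.000 + 0.3907 + 0.01408 + 0.01310 + 0.04667 = 1.465.
P₂ = g₂ e^(−E₂/kT) / Z = 0.01408/1.465 = 0.0096.

0.0096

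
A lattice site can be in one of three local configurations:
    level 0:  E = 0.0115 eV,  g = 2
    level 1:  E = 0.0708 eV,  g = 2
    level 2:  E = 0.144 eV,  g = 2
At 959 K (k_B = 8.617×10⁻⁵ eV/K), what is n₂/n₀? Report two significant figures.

k_BT = 8.617×10⁻⁵ × 959 K = 0.08264 eV.
n₂/n₀ = (g₂/g₀) exp[−(E₂−E₀)/kT] = (2/2) × exp(−(0.1325 eV)/(0.08264 eV)) = (2/2) × exp(-1.603) = 0.20.

0.20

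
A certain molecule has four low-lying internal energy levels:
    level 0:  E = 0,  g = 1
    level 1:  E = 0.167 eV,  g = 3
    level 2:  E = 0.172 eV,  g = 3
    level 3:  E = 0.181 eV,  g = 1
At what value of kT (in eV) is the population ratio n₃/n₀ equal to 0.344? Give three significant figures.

0.170 eV

n₃/n₀ = (g₃/g₀) exp[−(E₃−E₀)/kT] = 0.344.
⇒ (E₃−E₀)/kT = ln((1/1)/0.344) = ln(2.9070) = 1.0671.
kT = 0.181 eV / 1.0671 = 0.170 eV.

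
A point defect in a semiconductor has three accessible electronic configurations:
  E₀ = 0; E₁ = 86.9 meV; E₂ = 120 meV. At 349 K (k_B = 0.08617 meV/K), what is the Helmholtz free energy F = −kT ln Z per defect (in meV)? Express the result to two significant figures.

-2.1 meV

k_BT = 0.08617 × 349 K = 30.07 meV.
Eᵢ/kT = 0, 2.890, 3.991.
Z = Σ e^(−Eᵢ/kT) = e^(−0) + e^(−2.890) + e^(−3.991) = 1.000 + 0.05558 + 0.01848 = 1.074.
F = −kT ln Z = −30.07 × ln(1.074) = −30.07 × 0.07139 = -2.1 meV.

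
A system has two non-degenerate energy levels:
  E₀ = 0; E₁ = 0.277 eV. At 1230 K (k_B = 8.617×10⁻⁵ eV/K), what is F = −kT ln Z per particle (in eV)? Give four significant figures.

k_BT = 8.617×10⁻⁵ × 1230 K = 0.105989 eV.
Eᵢ/kT = 0, 2.61348.
Z = Σ e^(−Eᵢ/kT) = e^(−0) + e^(−2.61348) = 1.00000 + 0.0732791 = 1.07328.
F = −kT ln Z = −0.105989 × ln(1.07328) = −0.105989 × 0.0707194 = -0.007495 eV.

-0.007495 eV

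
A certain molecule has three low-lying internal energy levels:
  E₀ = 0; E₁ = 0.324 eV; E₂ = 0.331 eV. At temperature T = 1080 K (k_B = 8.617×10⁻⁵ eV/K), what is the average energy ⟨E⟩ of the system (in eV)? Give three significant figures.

0.0183 eV

k_BT = 8.617×10⁻⁵ × 1080 K = 0.093064 eV.
Eᵢ/kT = 0, 3.4815, 3.5567.
Z = Σ e^(−Eᵢ/kT) = e^(−0) + e^(−3.4815) + e^(−3.5567) = 1.0000 + 0.030761 + 0.028533 = 1.0593.
⟨E⟩ = Σ Eᵢ e^(−Eᵢ/kT) / Z = (0·1.0000 + 0.324·0.030761 + 0.331·0.028533) / 1.0593 = 0.0183 eV.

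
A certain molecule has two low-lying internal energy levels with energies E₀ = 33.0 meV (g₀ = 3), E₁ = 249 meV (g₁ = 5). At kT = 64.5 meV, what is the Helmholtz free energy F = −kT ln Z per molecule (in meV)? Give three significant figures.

Eᵢ/kT = 0.51163, 3.8605.
Z = Σ gᵢe^(−Eᵢ/kT) = 3·e^(−0.51163) + 5·e^(−3.8605) = 1.7986 + 0.10529 = 1.9039.
F = −kT ln Z = −64.5 × ln(1.9039) = −64.5 × 0.64390 = -41.5 meV.

-41.5 meV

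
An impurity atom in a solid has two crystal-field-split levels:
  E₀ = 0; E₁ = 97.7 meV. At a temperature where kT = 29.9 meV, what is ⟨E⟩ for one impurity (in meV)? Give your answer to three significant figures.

Eᵢ/kT = 0, 3.2676.
Z = Σ e^(−Eᵢ/kT) = e^(−0) + e^(−3.2676) = 1.0000 + 0.038098 = 1.0381.
⟨E⟩ = Σ Eᵢ e^(−Eᵢ/kT) / Z = (0·1.0000 + 97.7·0.038098) / 1.0381 = 3.59 meV.

3.59 meV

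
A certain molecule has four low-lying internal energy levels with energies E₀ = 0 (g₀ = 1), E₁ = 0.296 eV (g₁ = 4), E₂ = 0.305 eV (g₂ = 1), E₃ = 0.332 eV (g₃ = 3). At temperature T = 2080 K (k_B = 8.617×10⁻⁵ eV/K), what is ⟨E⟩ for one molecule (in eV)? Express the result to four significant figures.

0.1814 eV

k_BT = 8.617×10⁻⁵ × 2080 K = 0.179234 eV.
Eᵢ/kT = 0, 1.65147, 1.70169, 1.85233.
Z = Σ gᵢe^(−Eᵢ/kT) = 1·e^(−0) + 4·e^(−1.65147) + 1·e^(−1.70169) + 3·e^(−1.85233) = 1.00000 + 0.767071 + 0.182375 + 0.470614 = 2.42006.
⟨E⟩ = Σ Eᵢ gᵢe^(−Eᵢ/kT) / Z = (0·1.00000 + 0.296·0.767071 + 0.305·0.182375 + 0.332·0.470614) / 2.42006 = 0.1814 eV.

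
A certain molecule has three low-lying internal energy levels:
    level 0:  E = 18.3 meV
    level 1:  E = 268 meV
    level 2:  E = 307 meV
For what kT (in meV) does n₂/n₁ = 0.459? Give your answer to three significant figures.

50.1 meV

n₂/n₁ = exp[−(E₂−E₁)/kT] = 0.459.
⇒ (E₂−E₁)/kT = ln(1/0.459) = ln(2.1786) = 0.77868.
kT = 39 meV / 0.77868 = 50.1 meV.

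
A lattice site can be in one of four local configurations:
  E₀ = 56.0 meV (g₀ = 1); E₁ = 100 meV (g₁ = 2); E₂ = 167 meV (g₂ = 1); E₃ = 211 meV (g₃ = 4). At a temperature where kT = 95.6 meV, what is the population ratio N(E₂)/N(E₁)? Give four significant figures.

n₂/n₁ = (g₂/g₁) exp[−(E₂−E₁)/kT] = (1/2) × exp(−(67 meV)/(95.6 meV)) = (1/2) × exp(-0.700837) = 0.2481.

0.2481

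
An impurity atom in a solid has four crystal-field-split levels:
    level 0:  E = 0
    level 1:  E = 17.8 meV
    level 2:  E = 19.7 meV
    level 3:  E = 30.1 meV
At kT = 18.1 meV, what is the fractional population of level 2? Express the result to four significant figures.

Eᵢ/kT = 0, 0.983425, 1.08840, 1.66298.
Z = Σ e^(−Eᵢ/kT) = e^(−0) + e^(−0.983425) + e^(−1.08840) + e^(−1.66298) = 1.00000 + 0.374028 + 0.336755 + 0.189573 = 1.90036.
P₂ = e^(−E₂/kT) / Z = 0.336755/1.90036 = 0.1772.

0.1772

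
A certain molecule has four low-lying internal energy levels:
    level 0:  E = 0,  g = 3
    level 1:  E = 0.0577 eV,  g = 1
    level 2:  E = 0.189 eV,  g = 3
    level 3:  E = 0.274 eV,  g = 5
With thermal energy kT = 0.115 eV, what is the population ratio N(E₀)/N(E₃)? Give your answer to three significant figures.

6.50

n₀/n₃ = (g₀/g₃) exp[−(E₀−E₃)/kT] = (3/5) × exp(−(-0.274 eV)/(0.115 eV)) = (3/5) × exp(2.3826) = 6.50.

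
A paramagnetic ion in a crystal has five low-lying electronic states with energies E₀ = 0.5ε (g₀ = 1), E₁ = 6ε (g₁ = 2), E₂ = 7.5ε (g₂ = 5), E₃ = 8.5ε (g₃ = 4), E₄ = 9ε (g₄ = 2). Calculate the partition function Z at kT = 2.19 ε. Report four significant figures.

Z = 1.203

Eᵢ/kT = 0.228311, 2.73973, 3.42466, 3.88128, 4.10959.
Z = Σ gᵢe^(−Eᵢ/kT) = 1·e^(−0.228311) + 2·e^(−2.73973) + 5·e^(−3.42466) + 4·e^(−3.88128) + 2·e^(−4.10959) = 0.795877 + 0.129176 + 0.162802 + 0.0824976 + 0.0328290 = 1.20318.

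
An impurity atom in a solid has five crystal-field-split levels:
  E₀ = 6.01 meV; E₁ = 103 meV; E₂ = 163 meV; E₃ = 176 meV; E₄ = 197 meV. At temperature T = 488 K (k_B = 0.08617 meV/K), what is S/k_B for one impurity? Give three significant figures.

k_BT = 0.08617 × 488 K = 42.051 meV.
Eᵢ/kT = 0.14292, 2.4494, 3.8762, 4.1854, 4.6848.
Z = Σ e^(−Eᵢ/kT) = e^(−0.14292) + e^(−2.4494) + e^(−3.8762) + e^(−4.1854) + e^(−4.6848) = 0.86682 + 0.086345 + 0.020729 + 0.015216 + 0.0092346 = 0.99834.
⟨E⟩ = Σ EᵢPᵢ = 22.016 meV.
S/k_B = ln Z + ⟨E⟩/kT = ln(0.99834) + 22.016/42.051 = -0.0016614 + 0.52355 = 0.522.

0.522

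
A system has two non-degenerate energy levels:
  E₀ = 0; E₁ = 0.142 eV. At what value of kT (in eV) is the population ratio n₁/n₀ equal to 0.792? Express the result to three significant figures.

0.609 eV

n₁/n₀ = exp[−(E₁−E₀)/kT] = 0.792.
⇒ (E₁−E₀)/kT = ln(1/0.792) = ln(1.2626) = 0.23317.
kT = 0.142 eV / 0.23317 = 0.609 eV.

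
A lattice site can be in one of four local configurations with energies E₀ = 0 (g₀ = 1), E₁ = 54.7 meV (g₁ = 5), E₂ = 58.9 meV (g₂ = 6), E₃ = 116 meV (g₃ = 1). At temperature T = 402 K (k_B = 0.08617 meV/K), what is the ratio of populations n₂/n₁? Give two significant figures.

k_BT = 0.08617 × 402 K = 34.64 meV.
n₂/n₁ = (g₂/g₁) exp[−(E₂−E₁)/kT] = (6/5) × exp(−(4.2 meV)/(34.64 meV)) = (6/5) × exp(-0.1212) = 1.1.

1.1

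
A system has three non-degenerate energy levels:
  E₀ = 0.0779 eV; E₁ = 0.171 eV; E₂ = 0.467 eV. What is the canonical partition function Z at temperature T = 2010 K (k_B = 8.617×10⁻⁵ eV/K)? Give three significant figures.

Z = 1.08

k_BT = 8.617×10⁻⁵ × 2010 K = 0.17320 eV.
Eᵢ/kT = 0.44977, 0.98730, 2.6963.
Z = Σ e^(−Eᵢ/kT) = e^(−0.44977) + e^(−0.98730) + e^(−2.6963) = 0.63777 + 0.37258 + 0.067455 = 1.0778.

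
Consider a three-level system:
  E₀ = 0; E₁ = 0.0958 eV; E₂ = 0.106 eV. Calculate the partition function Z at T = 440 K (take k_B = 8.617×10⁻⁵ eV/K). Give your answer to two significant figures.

k_BT = 8.617×10⁻⁵ × 440 K = 0.03791 eV.
Eᵢ/kT = 0, 2.527, 2.796.
Z = Σ e^(−Eᵢ/kT) = e^(−0) + e^(−2.527) + e^(−2.796) = 1.000 + 0.07990 + 0.06105 = 1.141.

Z = 1.1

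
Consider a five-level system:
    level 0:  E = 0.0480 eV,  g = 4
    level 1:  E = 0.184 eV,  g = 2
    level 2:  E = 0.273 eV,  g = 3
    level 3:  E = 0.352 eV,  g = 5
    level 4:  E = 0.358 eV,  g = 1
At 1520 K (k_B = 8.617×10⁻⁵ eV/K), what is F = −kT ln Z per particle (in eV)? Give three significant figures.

-0.183 eV

k_BT = 8.617×10⁻⁵ × 1520 K = 0.13098 eV.
Eᵢ/kT = 0.36647, 1.4048, 2.0843, 2.6874, 2.7332.
Z = Σ gᵢe^(−Eᵢ/kT) = 4·e^(−0.36647) + 2·e^(−1.4048) + 3·e^(−2.0843) + 5·e^(−2.6874) + 1·e^(−2.7332) = 2.7727 + 0.49083 + 0.37318 + 0.34029 + 0.065011 = 4.0420.
F = −kT ln Z = −0.13098 × ln(4.0420) = −0.13098 × 1.3967 = -0.183 eV.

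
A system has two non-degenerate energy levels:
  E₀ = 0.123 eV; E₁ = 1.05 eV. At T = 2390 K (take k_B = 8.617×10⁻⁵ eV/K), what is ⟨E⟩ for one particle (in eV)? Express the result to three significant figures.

0.133 eV

k_BT = 8.617×10⁻⁵ × 2390 K = 0.20595 eV.
Eᵢ/kT = 0.59723, 5.0983.
Z = Σ e^(−Eᵢ/kT) = e^(−0.59723) + e^(−5.0983) = 0.55033 + 0.0061071 = 0.55644.
⟨E⟩ = Σ Eᵢ e^(−Eᵢ/kT) / Z = (0.123·0.55033 + 1.05·0.0061071) / 0.55644 = 0.133 eV.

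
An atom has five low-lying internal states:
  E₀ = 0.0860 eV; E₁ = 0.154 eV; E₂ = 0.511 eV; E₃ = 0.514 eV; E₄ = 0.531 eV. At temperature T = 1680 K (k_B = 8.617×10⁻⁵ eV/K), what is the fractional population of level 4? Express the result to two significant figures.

k_BT = 8.617×10⁻⁵ × 1680 K = 0.1448 eV.
Eᵢ/kT = 0.5939, 1.064, 3.529, 3.550, 3.667.
Z = Σ e^(−Eᵢ/kT) = e^(−0.5939) + e^(−1.064) + e^(−3.529) + e^(−3.550) + e^(−3.667) = 0.5522 + 0.3451 + 0.02933 + 0.02872 + 0.02555 = 0.9809.
P₄ = e^(−E₄/kT) / Z = 0.02555/0.9809 = 0.026.

0.026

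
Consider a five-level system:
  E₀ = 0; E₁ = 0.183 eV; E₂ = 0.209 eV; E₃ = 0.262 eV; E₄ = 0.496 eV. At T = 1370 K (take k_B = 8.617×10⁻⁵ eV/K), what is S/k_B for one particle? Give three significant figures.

1.03

k_BT = 8.617×10⁻⁵ × 1370 K = 0.11805 eV.
Eᵢ/kT = 0, 1.5502, 1.7704, 2.2194, 4.2016.
Z = Σ e^(−Eᵢ/kT) = e^(−0) + e^(−1.5502) + e^(−1.7704) + e^(−2.2194) + e^(−4.2016) = 1.0000 + 0.21221 + 0.17026 + 0.10867 + 0.014972 = 1.5061.
⟨E⟩ = Σ EᵢPᵢ = 0.073246 eV.
S/k_B = ln Z + ⟨E⟩/kT = ln(1.5061) + 0.073246/0.11805 = 0.40952 + 0.62047 = 1.03.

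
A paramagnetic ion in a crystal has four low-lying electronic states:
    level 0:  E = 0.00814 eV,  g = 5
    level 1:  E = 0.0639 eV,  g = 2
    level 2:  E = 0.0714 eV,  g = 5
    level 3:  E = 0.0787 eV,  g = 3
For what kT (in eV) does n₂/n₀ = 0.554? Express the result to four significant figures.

0.1071 eV

n₂/n₀ = (g₂/g₀) exp[−(E₂−E₀)/kT] = 0.554.
⇒ (E₂−E₀)/kT = ln((5/5)/0.554) = ln(1.80505) = 0.590588.
kT = 0.06326 eV / 0.590588 = 0.1071 eV.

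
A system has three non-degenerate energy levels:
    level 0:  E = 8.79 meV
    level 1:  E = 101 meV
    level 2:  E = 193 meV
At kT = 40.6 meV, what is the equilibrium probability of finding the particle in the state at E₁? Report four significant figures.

Eᵢ/kT = 0.216502, 2.48768, 4.75369.
Z = Σ e^(−Eᵢ/kT) = e^(−0.216502) + e^(−2.48768) + e^(−4.75369) = 0.805331 + 0.0831025 + 0.00861983 = 0.897053.
P₁ = e^(−E₁/kT) / Z = 0.0831025/0.897053 = 0.09264.

0.09264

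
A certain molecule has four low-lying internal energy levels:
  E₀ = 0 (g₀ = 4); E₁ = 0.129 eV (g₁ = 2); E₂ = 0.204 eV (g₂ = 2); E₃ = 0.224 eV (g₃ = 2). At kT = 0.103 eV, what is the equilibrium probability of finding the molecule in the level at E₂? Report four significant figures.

Eᵢ/kT = 0, 1.25243, 1.98058, 2.17476.
Z = Σ gᵢe^(−Eᵢ/kT) = 4·e^(−0) + 2·e^(−1.25243) + 2·e^(−1.98058) + 2·e^(−2.17476) = 4.00000 + 0.571619 + 0.275978 + 0.227271 = 5.07487.
P₂ = g₂ e^(−E₂/kT) / Z = 0.275978/5.07487 = 0.05438.

0.05438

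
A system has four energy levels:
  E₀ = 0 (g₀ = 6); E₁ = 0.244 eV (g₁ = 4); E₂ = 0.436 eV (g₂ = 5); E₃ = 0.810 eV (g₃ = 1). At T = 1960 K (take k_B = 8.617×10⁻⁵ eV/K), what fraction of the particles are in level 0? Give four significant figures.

0.8186

k_BT = 8.617×10⁻⁵ × 1960 K = 0.168893 eV.
Eᵢ/kT = 0, 1.44470, 2.58152, 4.79594.
Z = Σ gᵢe^(−Eᵢ/kT) = 6·e^(−0) + 4·e^(−1.44470) + 5·e^(−2.58152) + 1·e^(−4.79594) = 6.00000 + 0.943267 + 0.378295 + 0.00826323 = 7.32983.
P₀ = g₀ e^(−E₀/kT) / Z = 6.00000/7.32983 = 0.8186.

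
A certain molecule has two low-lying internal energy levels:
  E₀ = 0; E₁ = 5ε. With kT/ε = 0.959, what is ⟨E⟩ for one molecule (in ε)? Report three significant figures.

0.0271 ε

Eᵢ/kT = 0, 5.2138.
Z = Σ e^(−Eᵢ/kT) = e^(−0) + e^(−5.2138) = 1.0000 + 0.0054410 = 1.0054.
⟨E⟩ = Σ Eᵢ e^(−Eᵢ/kT) / Z = (0·1.0000 + 5·0.0054410) / 1.0054 = 0.0271 ε.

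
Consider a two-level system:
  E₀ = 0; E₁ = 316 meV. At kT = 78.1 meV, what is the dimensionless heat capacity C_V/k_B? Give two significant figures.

Eᵢ/kT = 0, 4.046.
Z = Σ e^(−Eᵢ/kT) = e^(−0) + e^(−4.046) = 1.000 + 0.01749 = 1.017.
⟨E⟩ = 5.434 meV, ⟨E²⟩ = 1717 meV².
C_V/k_B = (⟨E²⟩ − ⟨E⟩²)/(kT)² = (1717 − 29.53)/6100 = 0.28.

0.28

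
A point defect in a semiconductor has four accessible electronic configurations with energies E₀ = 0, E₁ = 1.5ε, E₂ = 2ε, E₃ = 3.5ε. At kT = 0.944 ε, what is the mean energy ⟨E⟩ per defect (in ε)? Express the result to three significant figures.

0.469 ε

Eᵢ/kT = 0, 1.5890, 2.1186, 3.7076.
Z = Σ e^(−Eᵢ/kT) = e^(−0) + e^(−1.5890) + e^(−2.1186) + e^(−3.7076) = 1.0000 + 0.20413 + 0.12020 + 0.024536 = 1.3489.
⟨E⟩ = Σ Eᵢ e^(−Eᵢ/kT) / Z = (0·1.0000 + 1.5·0.20413 + 2·0.12020 + 3.5·0.024536) / 1.3489 = 0.469 ε.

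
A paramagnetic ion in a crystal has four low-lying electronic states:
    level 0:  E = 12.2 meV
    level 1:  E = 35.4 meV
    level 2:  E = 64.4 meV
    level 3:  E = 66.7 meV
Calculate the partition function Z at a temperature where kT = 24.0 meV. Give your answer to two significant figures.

Eᵢ/kT = 0.5083, 1.475, 2.683, 2.779.
Z = Σ e^(−Eᵢ/kT) = e^(−0.5083) + e^(−1.475) + e^(−2.683) + e^(−2.779) = 0.6015 + 0.2288 + 0.06836 + 0.06210 = 0.9608.

Z = 0.96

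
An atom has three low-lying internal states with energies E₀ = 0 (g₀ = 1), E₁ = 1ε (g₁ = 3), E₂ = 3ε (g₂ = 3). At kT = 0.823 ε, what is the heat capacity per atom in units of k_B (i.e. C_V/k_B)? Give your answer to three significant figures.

0.714

Eᵢ/kT = 0, 1.2151, 3.6452.
Z = Σ gᵢe^(−Eᵢ/kT) = 1·e^(−0) + 3·e^(−1.2151) + 3·e^(−3.6452) = 1.0000 + 0.89004 + 0.078349 = 1.9684.
⟨E⟩ = 0.57157 ε, ⟨E²⟩ = 0.81039 ε².
C_V/k_B = (⟨E²⟩ − ⟨E⟩²)/(kT)² = (0.81039 − 0.32669)/0.67733 = 0.714.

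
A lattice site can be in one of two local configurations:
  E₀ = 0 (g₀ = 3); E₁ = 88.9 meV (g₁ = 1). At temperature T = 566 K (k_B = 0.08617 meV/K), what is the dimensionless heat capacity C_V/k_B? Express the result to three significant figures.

0.161

k_BT = 0.08617 × 566 K = 48.772 meV.
Eᵢ/kT = 0, 1.8228.
Z = Σ gᵢe^(−Eᵢ/kT) = 3·e^(−0) + 1·e^(−1.8228) = 3.0000 + 0.16157 = 3.1616.
⟨E⟩ = 4.5431 meV, ⟨E²⟩ = 403.88 meV².
C_V/k_B = (⟨E²⟩ − ⟨E⟩²)/(kT)² = (403.88 − 20.640)/2378.7 = 0.161.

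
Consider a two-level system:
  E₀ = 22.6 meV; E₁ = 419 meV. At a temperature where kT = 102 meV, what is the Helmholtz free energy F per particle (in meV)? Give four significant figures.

20.53 meV

Eᵢ/kT = 0.221569, 4.10784.
Z = Σ e^(−Eᵢ/kT) = e^(−0.221569) + e^(−4.10784) = 0.801261 + 0.0164433 = 0.817704.
F = −kT ln Z = −102 × ln(0.817704) = −102 × -0.201255 = 20.53 meV.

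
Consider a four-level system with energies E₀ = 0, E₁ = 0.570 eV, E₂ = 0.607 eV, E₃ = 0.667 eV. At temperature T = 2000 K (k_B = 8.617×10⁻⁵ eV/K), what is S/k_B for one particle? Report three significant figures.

k_BT = 8.617×10⁻⁵ × 2000 K = 0.17234 eV.
Eᵢ/kT = 0, 3.3074, 3.5221, 3.8703.
Z = Σ e^(−Eᵢ/kT) = e^(−0) + e^(−3.3074) + e^(−3.5221) + e^(−3.8703) = 1.0000 + 0.036611 + 0.029537 + 0.020852 = 1.0870.
⟨E⟩ = Σ EᵢPᵢ = 0.048487 eV.
S/k_B = ln Z + ⟨E⟩/kT = ln(1.0870) + 0.048487/0.17234 = 0.083422 + 0.28135 = 0.365.

0.365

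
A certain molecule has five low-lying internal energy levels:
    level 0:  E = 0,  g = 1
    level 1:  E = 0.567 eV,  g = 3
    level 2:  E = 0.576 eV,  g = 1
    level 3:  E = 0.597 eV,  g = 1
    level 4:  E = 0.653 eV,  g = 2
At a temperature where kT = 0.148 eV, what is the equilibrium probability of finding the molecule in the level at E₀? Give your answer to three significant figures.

0.887

Eᵢ/kT = 0, 3.8311, 3.8919, 4.0338, 4.4122.
Z = Σ gᵢe^(−Eᵢ/kT) = 1·e^(−0) + 3·e^(−3.8311) + 1·e^(−3.8919) + 1·e^(−4.0338) + 2·e^(−4.4122) = 1.0000 + 0.065057 + 0.020407 + 0.017707 + 0.024257 = 1.1274.
P₀ = g₀ e^(−E₀/kT) / Z = 1.0000/1.1274 = 0.887.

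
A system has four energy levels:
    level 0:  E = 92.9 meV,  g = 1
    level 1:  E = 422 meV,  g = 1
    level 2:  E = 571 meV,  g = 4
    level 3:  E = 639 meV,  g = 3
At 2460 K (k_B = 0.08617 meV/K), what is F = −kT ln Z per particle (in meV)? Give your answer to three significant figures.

-38.6 meV

k_BT = 0.08617 × 2460 K = 211.98 meV.
Eᵢ/kT = 0.43825, 1.9908, 2.6937, 3.0144.
Z = Σ gᵢe^(−Eᵢ/kT) = 1·e^(−0.43825) + 1·e^(−1.9908) + 4·e^(−2.6937) + 3·e^(−3.0144) = 0.64516 + 0.13659 + 0.27052 + 0.14723 = 1.1995.
F = −kT ln Z = −211.98 × ln(1.1995) = −211.98 × 0.18190 = -38.6 meV.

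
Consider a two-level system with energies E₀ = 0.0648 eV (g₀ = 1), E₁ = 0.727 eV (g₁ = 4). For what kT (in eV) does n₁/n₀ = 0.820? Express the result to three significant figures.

0.418 eV

n₁/n₀ = (g₁/g₀) exp[−(E₁−E₀)/kT] = 0.820.
⇒ (E₁−E₀)/kT = ln((4/1)/0.820) = ln(4.8780) = 1.5847.
kT = 0.6622 eV / 1.5847 = 0.418 eV.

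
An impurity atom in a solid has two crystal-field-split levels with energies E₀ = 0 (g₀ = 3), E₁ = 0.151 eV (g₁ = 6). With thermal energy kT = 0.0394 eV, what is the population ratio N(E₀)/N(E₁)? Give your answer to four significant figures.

n₀/n₁ = (g₀/g₁) exp[−(E₀−E₁)/kT] = (3/6) × exp(−(-0.151 eV)/(0.0394 eV)) = (3/6) × exp(3.83249) = 23.09.

23.09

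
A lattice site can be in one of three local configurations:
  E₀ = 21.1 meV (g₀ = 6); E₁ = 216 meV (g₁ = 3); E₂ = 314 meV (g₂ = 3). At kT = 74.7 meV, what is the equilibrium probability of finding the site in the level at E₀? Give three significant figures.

Eᵢ/kT = 0.28246, 2.8916, 4.2035.
Z = Σ gᵢe^(−Eᵢ/kT) = 6·e^(−0.28246) + 3·e^(−2.8916) + 3·e^(−4.2035) = 4.5236 + 0.16646 + 0.044830 = 4.7349.
P₀ = g₀ e^(−E₀/kT) / Z = 4.5236/4.7349 = 0.955.

0.955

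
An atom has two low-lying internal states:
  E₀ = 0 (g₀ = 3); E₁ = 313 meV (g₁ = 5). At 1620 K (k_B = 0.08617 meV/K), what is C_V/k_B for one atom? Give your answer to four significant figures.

k_BT = 0.08617 × 1620 K = 139.595 meV.
Eᵢ/kT = 0, 2.24220.
Z = Σ gᵢe^(−Eᵢ/kT) = 3·e^(−0) + 5·e^(−2.24220) = 3.00000 + 0.531123 = 3.53112.
⟨E⟩ = 47.0790 meV, ⟨E²⟩ = 14735.7 meV².
C_V/k_B = (⟨E²⟩ − ⟨E⟩²)/(kT)² = (14735.7 − 2216.43)/19486.8 = 0.6424.

0.6424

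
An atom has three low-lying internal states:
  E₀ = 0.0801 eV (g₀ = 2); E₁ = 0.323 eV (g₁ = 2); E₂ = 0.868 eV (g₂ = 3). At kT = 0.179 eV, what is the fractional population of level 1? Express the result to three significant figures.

0.202

Eᵢ/kT = 0.44749, 1.8045, 4.8492.
Z = Σ gᵢe^(−Eᵢ/kT) = 2·e^(−0.44749) + 2·e^(−1.8045) + 3·e^(−4.8492) = 1.2785 + 0.32911 + 0.023504 = 1.6311.
P₁ = g₁ e^(−E₁/kT) / Z = 0.32911/1.6311 = 0.202.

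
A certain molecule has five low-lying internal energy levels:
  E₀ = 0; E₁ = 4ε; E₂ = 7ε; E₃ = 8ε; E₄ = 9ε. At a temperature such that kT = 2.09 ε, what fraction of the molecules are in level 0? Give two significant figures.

Eᵢ/kT = 0, 1.914, 3.349, 3.828, 4.306.
Z = Σ e^(−Eᵢ/kT) = e^(−0) + e^(−1.914) + e^(−3.349) + e^(−3.828) + e^(−4.306) = 1.000 + 0.1475 + 0.03512 + 0.02175 + 0.01349 = 1.218.
P₀ = e^(−E₀/kT) / Z = 1.000/1.218 = 0.82.

0.82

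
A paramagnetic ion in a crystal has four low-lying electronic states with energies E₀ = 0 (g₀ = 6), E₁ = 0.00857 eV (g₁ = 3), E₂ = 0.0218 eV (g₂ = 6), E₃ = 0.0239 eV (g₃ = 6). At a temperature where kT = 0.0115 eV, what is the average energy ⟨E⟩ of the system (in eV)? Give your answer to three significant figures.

Eᵢ/kT = 0, 0.74522, 1.8957, 2.0783.
Z = Σ gᵢe^(−Eᵢ/kT) = 6·e^(−0) + 3·e^(−0.74522) + 6·e^(−1.8957) + 6·e^(−2.0783) = 6.0000 + 1.4239 + 0.90128 + 0.75086 = 9.0760.
⟨E⟩ = Σ Eᵢ gᵢe^(−Eᵢ/kT) / Z = (0·6.0000 + 0.00857·1.4239 + 0.0218·0.90128 + 0.0239·0.75086) / 9.0760 = 0.00549 eV.

0.00549 eV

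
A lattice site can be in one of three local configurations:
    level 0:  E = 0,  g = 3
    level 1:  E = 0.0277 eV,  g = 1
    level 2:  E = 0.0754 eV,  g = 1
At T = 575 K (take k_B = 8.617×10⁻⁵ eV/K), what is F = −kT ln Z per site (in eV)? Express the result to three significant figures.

k_BT = 8.617×10⁻⁵ × 575 K = 0.049548 eV.
Eᵢ/kT = 0, 0.55905, 1.5218.
Z = Σ gᵢe^(−Eᵢ/kT) = 3·e^(−0) + 1·e^(−0.55905) + 1·e^(−1.5218) = 3.0000 + 0.57175 + 0.21832 = 3.7901.
F = −kT ln Z = −0.049548 × ln(3.7901) = −0.049548 × 1.3324 = -0.0660 eV.

-0.0660 eV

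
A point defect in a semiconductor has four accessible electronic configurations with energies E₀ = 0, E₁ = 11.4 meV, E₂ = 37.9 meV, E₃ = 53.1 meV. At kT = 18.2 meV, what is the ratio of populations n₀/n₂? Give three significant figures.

n₀/n₂ = exp[−(E₀−E₂)/kT] = exp(−(-37.9 meV)/(18.2 meV)) = exp(2.0824) = 8.02.

8.02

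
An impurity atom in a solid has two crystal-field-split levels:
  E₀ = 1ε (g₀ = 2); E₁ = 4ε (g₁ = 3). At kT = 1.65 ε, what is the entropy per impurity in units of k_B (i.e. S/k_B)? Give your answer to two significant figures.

Eᵢ/kT = 0.6061, 2.424.
Z = Σ gᵢe^(−Eᵢ/kT) = 2·e^(−0.6061) + 3·e^(−2.424) = 1.091 + 0.2657 = 1.357.
⟨E⟩ = Σ EᵢPᵢ = 1.587 ε.
S/k_B = ln Z + ⟨E⟩/kT = ln(1.357) + 1.587/1.65 = 0.3053 + 0.9618 = 1.3.

1.3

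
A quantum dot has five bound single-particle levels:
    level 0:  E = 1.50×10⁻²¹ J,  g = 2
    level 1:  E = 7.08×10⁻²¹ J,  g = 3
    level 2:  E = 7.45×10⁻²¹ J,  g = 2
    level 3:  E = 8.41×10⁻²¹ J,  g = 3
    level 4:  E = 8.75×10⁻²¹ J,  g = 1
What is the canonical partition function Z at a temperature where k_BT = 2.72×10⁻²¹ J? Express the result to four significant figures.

Eᵢ/kT = 0.551471, 2.60294, 2.73897, 3.09191, 3.21691.
Z = Σ gᵢe^(−Eᵢ/kT) = 2·e^(−0.551471) + 3·e^(−2.60294) + 2·e^(−2.73897) + 3·e^(−3.09191) + 1·e^(−3.21691) = 1.15220 + 0.222167 + 0.129274 + 0.136245 + 0.0400787 = 1.67996.

Z = 1.680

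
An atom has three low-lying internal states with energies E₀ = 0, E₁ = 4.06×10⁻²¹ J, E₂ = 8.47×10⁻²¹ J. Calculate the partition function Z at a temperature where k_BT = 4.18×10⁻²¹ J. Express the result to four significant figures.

Eᵢ/kT = 0, 0.971292, 2.02632.
Z = Σ e^(−Eᵢ/kT) = e^(−0) + e^(−0.971292) + e^(−2.02632) = 1.00000 + 0.378594 + 0.131820 = 1.51041.

Z = 1.510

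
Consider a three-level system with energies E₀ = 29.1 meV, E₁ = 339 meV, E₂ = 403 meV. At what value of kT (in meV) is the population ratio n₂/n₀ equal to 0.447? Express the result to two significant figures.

460 meV

n₂/n₀ = exp[−(E₂−E₀)/kT] = 0.447.
⇒ (E₂−E₀)/kT = ln(1/0.447) = ln(2.237) = 0.8051.
kT = 373.9 meV / 0.8051 = 460 meV.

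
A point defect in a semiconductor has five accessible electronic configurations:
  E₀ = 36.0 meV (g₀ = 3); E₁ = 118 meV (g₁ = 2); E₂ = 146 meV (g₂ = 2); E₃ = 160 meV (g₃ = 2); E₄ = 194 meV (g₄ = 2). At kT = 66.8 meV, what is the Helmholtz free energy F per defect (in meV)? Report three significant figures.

-64.1 meV

Eᵢ/kT = 0.53892, 1.7665, 2.1856, 2.3952, 2.9042.
Z = Σ gᵢe^(−Eᵢ/kT) = 3·e^(−0.53892) + 2·e^(−1.7665) + 2·e^(−2.1856) + 2·e^(−2.3952) + 2·e^(−2.9042) = 1.7501 + 0.34186 + 0.22482 + 0.18231 + 0.10959 = 2.6087.
F = −kT ln Z = −66.8 × ln(2.6087) = −66.8 × 0.95885 = -64.1 meV.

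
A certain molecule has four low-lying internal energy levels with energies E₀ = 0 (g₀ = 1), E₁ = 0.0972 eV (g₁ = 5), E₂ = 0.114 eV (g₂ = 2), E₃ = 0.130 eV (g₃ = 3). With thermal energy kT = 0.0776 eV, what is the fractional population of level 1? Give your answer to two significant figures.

0.41

Eᵢ/kT = 0, 1.253, 1.469, 1.675.
Z = Σ gᵢe^(−Eᵢ/kT) = 1·e^(−0) + 5·e^(−1.253) + 2·e^(−1.469) + 3·e^(−1.675) = 1.000 + 1.428 + 0.4603 + 0.5619 = 3.450.
P₁ = g₁ e^(−E₁/kT) / Z = 1.428/3.450 = 0.41.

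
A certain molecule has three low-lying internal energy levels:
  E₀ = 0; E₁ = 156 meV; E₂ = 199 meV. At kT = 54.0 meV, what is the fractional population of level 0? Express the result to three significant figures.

Eᵢ/kT = 0, 2.8889, 3.6852.
Z = Σ e^(−Eᵢ/kT) = e^(−0) + e^(−2.8889) + e^(−3.6852) = 1.0000 + 0.055637 + 0.025092 = 1.0807.
P₀ = e^(−E₀/kT) / Z = 1.0000/1.0807 = 0.925.

0.925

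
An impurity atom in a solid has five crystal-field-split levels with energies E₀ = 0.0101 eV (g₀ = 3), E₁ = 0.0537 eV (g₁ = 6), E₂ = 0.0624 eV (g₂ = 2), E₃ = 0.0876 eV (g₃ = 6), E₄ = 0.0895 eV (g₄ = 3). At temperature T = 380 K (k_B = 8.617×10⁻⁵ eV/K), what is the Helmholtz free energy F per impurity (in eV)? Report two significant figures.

k_BT = 8.617×10⁻⁵ × 380 K = 0.03274 eV.
Eᵢ/kT = 0.3085, 1.640, 1.906, 2.676, 2.734.
Z = Σ gᵢe^(−Eᵢ/kT) = 3·e^(−0.3085) + 6·e^(−1.640) + 2·e^(−1.906) + 6·e^(−2.676) + 3·e^(−2.734) = 2.204 + 1.164 + 0.2973 + 0.4130 + 0.1949 = 4.273.
F = −kT ln Z = −0.03274 × ln(4.273) = −0.03274 × 1.452 = -0.048 eV.

-0.048 eV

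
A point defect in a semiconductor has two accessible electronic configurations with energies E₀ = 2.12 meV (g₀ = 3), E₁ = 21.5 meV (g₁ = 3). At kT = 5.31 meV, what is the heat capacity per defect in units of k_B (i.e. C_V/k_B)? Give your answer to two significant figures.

Eᵢ/kT = 0.3992, 4.049.
Z = Σ gᵢe^(−Eᵢ/kT) = 3·e^(−0.3992) + 3·e^(−4.049) = 2.013 + 0.05232 = 2.065.
⟨E⟩ = 2.611 meV, ⟨E²⟩ = 16.09 meV².
C_V/k_B = (⟨E²⟩ − ⟨E⟩²)/(kT)² = (16.09 − 6.817)/28.20 = 0.33.

0.33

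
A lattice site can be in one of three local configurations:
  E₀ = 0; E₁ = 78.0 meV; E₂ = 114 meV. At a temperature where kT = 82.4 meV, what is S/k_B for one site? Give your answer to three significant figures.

Eᵢ/kT = 0, 0.94660, 1.3835.
Z = Σ e^(−Eᵢ/kT) = e^(−0) + e^(−0.94660) + e^(−1.3835) = 1.0000 + 0.38806 + 0.25070 = 1.6388.
⟨E⟩ = Σ EᵢPᵢ = 35.909 meV.
S/k_B = ln Z + ⟨E⟩/kT = ln(1.6388) + 35.909/82.4 = 0.49396 + 0.43579 = 0.930.

0.930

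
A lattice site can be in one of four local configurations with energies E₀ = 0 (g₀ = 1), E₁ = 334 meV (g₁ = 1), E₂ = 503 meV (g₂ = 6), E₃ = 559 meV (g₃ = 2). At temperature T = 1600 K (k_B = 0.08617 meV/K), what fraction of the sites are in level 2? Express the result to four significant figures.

k_BT = 0.08617 × 1600 K = 137.872 meV.
Eᵢ/kT = 0, 2.42254, 3.64831, 4.05449.
Z = Σ gᵢe^(−Eᵢ/kT) = 1·e^(−0) + 1·e^(−2.42254) + 6·e^(−3.64831) + 2·e^(−4.05449) = 1.00000 + 0.0886960 + 0.156211 + 0.0346886 = 1.27960.
P₂ = g₂ e^(−E₂/kT) / Z = 0.156211/1.27960 = 0.1221.

0.1221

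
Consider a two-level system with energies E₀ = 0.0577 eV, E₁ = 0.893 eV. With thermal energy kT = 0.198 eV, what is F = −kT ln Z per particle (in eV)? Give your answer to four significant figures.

0.05481 eV

Eᵢ/kT = 0.291414, 4.51010.
Z = Σ e^(−Eᵢ/kT) = e^(−0.291414) + e^(−4.51010) = 0.747206 + 0.0109974 = 0.758203.
F = −kT ln Z = −0.198 × ln(0.758203) = −0.198 × -0.276804 = 0.05481 eV.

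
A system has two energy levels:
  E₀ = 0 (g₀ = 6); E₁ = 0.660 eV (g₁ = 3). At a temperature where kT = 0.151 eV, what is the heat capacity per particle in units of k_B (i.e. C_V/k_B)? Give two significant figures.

0.12

Eᵢ/kT = 0, 4.371.
Z = Σ gᵢe^(−Eᵢ/kT) = 6·e^(−0) + 3·e^(−4.371) = 6.000 + 0.03792 = 6.038.
⟨E⟩ = 0.004145 eV, ⟨E²⟩ = 0.002736 eV².
C_V/k_B = (⟨E²⟩ − ⟨E⟩²)/(kT)² = (0.002736 − 0.00001718)/0.02280 = 0.12.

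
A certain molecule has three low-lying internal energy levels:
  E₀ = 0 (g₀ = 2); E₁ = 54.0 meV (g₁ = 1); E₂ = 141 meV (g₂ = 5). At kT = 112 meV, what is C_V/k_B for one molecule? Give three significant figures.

Eᵢ/kT = 0, 0.48214, 1.2589.
Z = Σ gᵢe^(−Eᵢ/kT) = 2·e^(−0) + 1·e^(−0.48214) + 5·e^(−1.2589) = 2.0000 + 0.61746 + 1.4198 = 4.0373.
⟨E⟩ = 57.844 meV, ⟨E²⟩ = 7437.5 meV².
C_V/k_B = (⟨E²⟩ − ⟨E⟩²)/(kT)² = (7437.5 − 3345.9)/12544 = 0.326.

0.326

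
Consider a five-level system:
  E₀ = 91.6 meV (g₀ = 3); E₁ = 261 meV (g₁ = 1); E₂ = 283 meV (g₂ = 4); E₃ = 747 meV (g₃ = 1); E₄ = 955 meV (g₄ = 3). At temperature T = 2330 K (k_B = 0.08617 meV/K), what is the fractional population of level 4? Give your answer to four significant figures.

k_BT = 0.08617 × 2330 K = 200.776 meV.
Eᵢ/kT = 0.456230, 1.29996, 1.40953, 3.72056, 4.75654.
Z = Σ gᵢe^(−Eᵢ/kT) = 3·e^(−0.456230) + 1·e^(−1.29996) + 4·e^(−1.40953) + 1·e^(−3.72056) + 3·e^(−4.75654) = 1.90100 + 0.272543 + 0.977032 + 0.0242204 + 0.0257859 = 3.20058.
P₄ = g₄ e^(−E₄/kT) / Z = 0.0257859/3.20058 = 0.008057.

0.008057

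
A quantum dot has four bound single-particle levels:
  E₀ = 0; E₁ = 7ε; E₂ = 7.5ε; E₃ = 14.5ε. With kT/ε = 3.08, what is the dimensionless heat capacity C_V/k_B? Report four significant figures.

Eᵢ/kT = 0, 2.27273, 2.43506, 4.70779.
Z = Σ e^(−Eᵢ/kT) = e^(−0) + e^(−2.27273) + e^(−2.43506) + e^(−4.70779) = 1.00000 + 0.103031 + 0.0875925 + 0.00902470 = 1.19965.
⟨E⟩ = 1.25788 ε, ⟨E²⟩ = 9.89709 ε².
C_V/k_B = (⟨E²⟩ − ⟨E⟩²)/(kT)² = (9.89709 − 1.58226)/9.48640 = 0.8765.

0.8765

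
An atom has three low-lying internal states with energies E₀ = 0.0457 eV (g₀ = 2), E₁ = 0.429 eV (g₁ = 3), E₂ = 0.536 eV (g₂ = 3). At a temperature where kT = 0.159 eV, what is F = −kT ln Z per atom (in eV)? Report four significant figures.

Eᵢ/kT = 0.287421, 2.69811, 3.37107.
Z = Σ gᵢe^(−Eᵢ/kT) = 2·e^(−0.287421) + 3·e^(−2.69811) + 3·e^(−3.37107) = 1.50039 + 0.201998 + 0.103059 = 1.80545.
F = −kT ln Z = −0.159 × ln(1.80545) = −0.159 × 0.590810 = -0.09394 eV.

-0.09394 eV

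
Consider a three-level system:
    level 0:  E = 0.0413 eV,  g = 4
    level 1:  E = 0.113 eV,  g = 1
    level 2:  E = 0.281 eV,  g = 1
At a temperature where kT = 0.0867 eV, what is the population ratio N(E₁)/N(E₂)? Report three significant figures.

6.94

n₁/n₂ = (g₁/g₂) exp[−(E₁−E₂)/kT] = (1/1) × exp(−(-0.168 eV)/(0.0867 eV)) = (1/1) × exp(1.9377) = 6.94.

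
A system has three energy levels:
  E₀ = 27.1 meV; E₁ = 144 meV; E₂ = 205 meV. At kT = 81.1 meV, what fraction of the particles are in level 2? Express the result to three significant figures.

Eᵢ/kT = 0.33416, 1.7756, 2.5277.
Z = Σ e^(−Eᵢ/kT) = e^(−0.33416) + e^(−1.7756) + e^(−2.5277) = 0.71594 + 0.16938 + 0.079842 = 0.96516.
P₂ = e^(−E₂/kT) / Z = 0.079842/0.96516 = 0.0827.

0.0827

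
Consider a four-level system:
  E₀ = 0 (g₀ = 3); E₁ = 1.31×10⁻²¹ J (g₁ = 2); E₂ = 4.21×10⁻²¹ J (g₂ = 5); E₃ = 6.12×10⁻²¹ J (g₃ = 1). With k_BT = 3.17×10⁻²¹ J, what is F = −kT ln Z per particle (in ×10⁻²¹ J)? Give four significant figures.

Eᵢ/kT = 0, 0.413249, 1.32808, 1.93060.
Z = Σ gᵢe^(−Eᵢ/kT) = 3·e^(−0) + 2·e^(−0.413249) + 5·e^(−1.32808) + 1·e^(−1.93060) = 3.00000 + 1.32300 + 1.32493 + 0.145061 = 5.79299.
F = −kT ln Z = −3.17 × ln(5.79299) = −3.17 × 1.75665 = -5.569 ×10⁻²¹ J.

-5.569 ×10⁻²¹ J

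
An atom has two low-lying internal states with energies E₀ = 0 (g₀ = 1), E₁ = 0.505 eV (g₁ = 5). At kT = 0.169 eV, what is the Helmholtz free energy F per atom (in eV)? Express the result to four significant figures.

Eᵢ/kT = 0, 2.98817.
Z = Σ gᵢe^(−Eᵢ/kT) = 1·e^(−0) + 5·e^(−2.98817) = 1.00000 + 0.251898 = 1.25190.
F = −kT ln Z = −0.169 × ln(1.25190) = −0.169 × 0.224662 = -0.03797 eV.

-0.03797 eV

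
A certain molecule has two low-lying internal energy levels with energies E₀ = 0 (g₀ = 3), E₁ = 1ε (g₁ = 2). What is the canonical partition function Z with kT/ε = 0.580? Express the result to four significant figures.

Z = 3.357

Eᵢ/kT = 0, 1.72414.
Z = Σ gᵢe^(−Eᵢ/kT) = 3·e^(−0) + 2·e^(−1.72414) = 3.00000 + 0.356653 = 3.35665.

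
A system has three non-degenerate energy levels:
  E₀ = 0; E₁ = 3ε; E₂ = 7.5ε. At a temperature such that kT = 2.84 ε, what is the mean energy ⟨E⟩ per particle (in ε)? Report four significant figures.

Eᵢ/kT = 0, 1.05634, 2.64085.
Z = Σ e^(−Eᵢ/kT) = e^(−0) + e^(−1.05634) + e^(−2.64085) = 1.00000 + 0.347726 + 0.0713006 = 1.41903.
⟨E⟩ = Σ Eᵢ e^(−Eᵢ/kT) / Z = (0·1.00000 + 3·0.347726 + 7.5·0.0713006) / 1.41903 = 1.112 ε.

1.112 ε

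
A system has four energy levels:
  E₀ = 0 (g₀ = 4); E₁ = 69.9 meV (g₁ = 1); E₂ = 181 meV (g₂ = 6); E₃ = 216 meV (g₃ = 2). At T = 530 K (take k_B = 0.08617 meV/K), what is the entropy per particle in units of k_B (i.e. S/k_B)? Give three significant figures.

1.67

k_BT = 0.08617 × 530 K = 45.670 meV.
Eᵢ/kT = 0, 1.5305, 3.9632, 4.7296.
Z = Σ gᵢe^(−Eᵢ/kT) = 4·e^(−0) + 1·e^(−1.5305) + 6·e^(−3.9632) + 2·e^(−4.7296) = 4.0000 + 0.21643 + 0.11401 + 0.017660 = 4.3481.
⟨E⟩ = Σ EᵢPᵢ = 9.1026 meV.
S/k_B = ln Z + ⟨E⟩/kT = ln(4.3481) + 9.1026/45.670 = 1.4697 + 0.19931 = 1.67.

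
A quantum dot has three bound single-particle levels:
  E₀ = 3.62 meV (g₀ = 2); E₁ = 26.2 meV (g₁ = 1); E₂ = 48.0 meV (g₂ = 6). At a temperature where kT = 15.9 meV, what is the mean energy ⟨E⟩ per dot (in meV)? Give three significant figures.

12.0 meV

Eᵢ/kT = 0.22767, 1.6478, 3.0189.
Z = Σ gᵢe^(−Eᵢ/kT) = 2·e^(−0.22767) + 1·e^(−1.6478) + 6·e^(−3.0189) = 1.5928 + 0.19247 + 0.29313 = 2.0784.
⟨E⟩ = Σ Eᵢ gᵢe^(−Eᵢ/kT) / Z = (3.62·1.5928 + 26.2·0.19247 + 48.0·0.29313) / 2.0784 = 12.0 meV.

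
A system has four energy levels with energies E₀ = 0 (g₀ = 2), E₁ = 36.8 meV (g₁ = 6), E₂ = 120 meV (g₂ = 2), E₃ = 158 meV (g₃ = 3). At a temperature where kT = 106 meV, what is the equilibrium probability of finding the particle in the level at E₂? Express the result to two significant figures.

Eᵢ/kT = 0, 0.3472, 1.132, 1.491.
Z = Σ gᵢe^(−Eᵢ/kT) = 2·e^(−0) + 6·e^(−0.3472) + 2·e^(−1.132) + 3·e^(−1.491) = 2.000 + 4.240 + 0.6448 + 0.6754 = 7.560.
P₂ = g₂ e^(−E₂/kT) / Z = 0.6448/7.560 = 0.085.

0.085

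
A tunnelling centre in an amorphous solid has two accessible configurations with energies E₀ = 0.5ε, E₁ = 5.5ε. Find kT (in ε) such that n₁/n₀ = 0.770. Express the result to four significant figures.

19.13 ε

n₁/n₀ = exp[−(E₁−E₀)/kT] = 0.770.
⇒ (E₁−E₀)/kT = ln(1/0.770) = ln(1.29870) = 0.261364.
kT = 5.0ε / 0.261364 = 19.13 ε.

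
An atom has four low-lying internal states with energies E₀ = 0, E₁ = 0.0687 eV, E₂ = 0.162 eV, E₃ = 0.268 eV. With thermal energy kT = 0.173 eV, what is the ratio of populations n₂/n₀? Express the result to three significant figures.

n₂/n₀ = exp[−(E₂−E₀)/kT] = exp(−(0.162 eV)/(0.173 eV)) = exp(-0.93642) = 0.392.

0.392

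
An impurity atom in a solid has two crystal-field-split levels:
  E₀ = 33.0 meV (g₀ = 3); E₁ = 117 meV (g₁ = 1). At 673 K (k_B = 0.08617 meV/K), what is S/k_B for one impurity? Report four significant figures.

1.279

k_BT = 0.08617 × 673 K = 57.9924 meV.
Eᵢ/kT = 0.569040, 2.01751.
Z = Σ gᵢe^(−Eᵢ/kT) = 3·e^(−0.569040) + 1·e^(−2.01751) = 1.69821 + 0.132986 = 1.83120.
⟨E⟩ = Σ EᵢPᵢ = 39.1002 meV.
S/k_B = ln Z + ⟨E⟩/kT = ln(1.83120) + 39.1002/57.9924 = 0.604971 + 0.674230 = 1.279.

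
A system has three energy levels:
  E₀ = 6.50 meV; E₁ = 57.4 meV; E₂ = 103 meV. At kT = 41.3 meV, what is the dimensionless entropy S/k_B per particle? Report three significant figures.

Eᵢ/kT = 0.15738, 1.3898, 2.4939.
Z = Σ e^(−Eᵢ/kT) = e^(−0.15738) + e^(−1.3898) + e^(−2.4939) = 0.85438 + 0.24913 + 0.082587 = 1.1861.
⟨E⟩ = Σ EᵢPᵢ = 23.910 meV.
S/k_B = ln Z + ⟨E⟩/kT = ln(1.1861) + 23.910/41.3 = 0.17067 + 0.57893 = 0.750.

0.750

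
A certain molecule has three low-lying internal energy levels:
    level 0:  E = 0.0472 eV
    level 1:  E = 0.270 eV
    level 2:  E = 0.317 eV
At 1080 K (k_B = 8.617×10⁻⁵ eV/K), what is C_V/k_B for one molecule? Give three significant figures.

0.751

k_BT = 8.617×10⁻⁵ × 1080 K = 0.093064 eV.
Eᵢ/kT = 0.50718, 2.9012, 3.4063.
Z = Σ e^(−Eᵢ/kT) = e^(−0.50718) + e^(−2.9012) + e^(−3.4063) = 0.60219 + 0.054957 + 0.033164 = 0.69031.
⟨E⟩ = 0.077899 eV, ⟨E²⟩ = 0.012575 eV².
C_V/k_B = (⟨E²⟩ − ⟨E⟩²)/(kT)² = (0.012575 − 0.0060683)/0.0086609 = 0.751.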